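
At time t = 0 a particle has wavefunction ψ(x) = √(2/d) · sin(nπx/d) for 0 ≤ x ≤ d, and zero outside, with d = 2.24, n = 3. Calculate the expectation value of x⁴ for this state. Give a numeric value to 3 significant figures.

⟨x⁴⟩ = ∫ x⁴·|ψ|² dx (integrals over the domain).
With sin²θ = (1 − cos2θ)/2 on 0 ≤ x ≤ d: ∫sin²(nπx/d) dx = d/2, ∫x·sin²(nπx/d) dx = d²/4, ∫x²·sin²(nπx/d) dx = d³·(1/6 − 1/(4n²π²)); higher powers xᵏ the same way, integrating xᵏ·cos(2nπx/d) by parts.
⟨x⁴⟩ = 4.7566.

4.76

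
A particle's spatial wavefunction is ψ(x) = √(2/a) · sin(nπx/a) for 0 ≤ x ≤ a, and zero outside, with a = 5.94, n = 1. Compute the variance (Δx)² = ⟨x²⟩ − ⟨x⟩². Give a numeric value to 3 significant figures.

Compute ⟨x⟩ and ⟨x²⟩ separately, then (Δx)² = ⟨x²⟩ − ⟨x⟩².
With sin²θ = (1 − cos2θ)/2 on 0 ≤ x ≤ a: ∫sin²(nπx/a) dx = a/2, ∫x·sin²(nπx/a) dx = a²/4, ∫x²·sin²(nπx/a) dx = a³·(1/6 − 1/(4n²π²)); higher powers xᵏ the same way, integrating xᵏ·cos(2nπx/a) by parts.
⟨x⟩ = 2.9700 and ⟨x²⟩ = 9.9737.
(Δx)² = 9.9737 − (2.9700)² = 1.1528.

1.15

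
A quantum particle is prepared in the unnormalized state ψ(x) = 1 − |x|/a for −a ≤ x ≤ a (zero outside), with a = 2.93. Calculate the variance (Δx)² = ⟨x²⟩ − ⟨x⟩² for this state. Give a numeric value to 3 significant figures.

0.858

Compute ⟨x⟩ and ⟨x²⟩ separately, then (Δx)² = ⟨x²⟩ − ⟨x⟩².
ψ is even, so ∫ over [−a, a] = 2∫₀ᵃ with ψ = 1 − x/a there: ∫₀ᵃ (1 − x/a)² dx = a/3, ∫₀ᵃ x²(1 − x/a)² dx = a³/30, ∫₀ᵃ x⁴(1 − x/a)² dx = a⁵/105.
Normalization: ∫|ψ|² dx = 1.9533.
⟨x⟩ = 0.0000 and ⟨x²⟩ = 0.85849.
(Δx)² = 0.85849 − (0.0000)² = 0.85849.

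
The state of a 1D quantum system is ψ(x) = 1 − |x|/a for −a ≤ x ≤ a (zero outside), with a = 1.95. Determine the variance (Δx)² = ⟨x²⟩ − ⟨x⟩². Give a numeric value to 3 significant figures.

0.380

Compute ⟨x⟩ and ⟨x²⟩ separately, then (Δx)² = ⟨x²⟩ − ⟨x⟩².
ψ is even, so ∫ over [−a, a] = 2∫₀ᵃ with ψ = 1 − x/a there: ∫₀ᵃ (1 − x/a)² dx = a/3, ∫₀ᵃ x²(1 − x/a)² dx = a³/30, ∫₀ᵃ x⁴(1 − x/a)² dx = a⁵/105.
Normalization: ∫|ψ|² dx = 1.3000.
⟨x⟩ = 0.0000 and ⟨x²⟩ = 0.38025.
(Δx)² = 0.38025 − (0.0000)² = 0.38025.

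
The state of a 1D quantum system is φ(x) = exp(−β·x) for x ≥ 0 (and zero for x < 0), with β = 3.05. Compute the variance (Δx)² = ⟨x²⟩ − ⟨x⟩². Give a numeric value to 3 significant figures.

0.0269

Compute ⟨x⟩ and ⟨x²⟩ separately, then (Δx)² = ⟨x²⟩ − ⟨x⟩².
Every integrand reduces to terms xʲ·e^(−2βx) on [0, ∞); use ∫₀^∞ xʲ·e^(−2βx) dx = j!/(2β)^(j+1).
Normalization: ∫|φ|² dx = 0.16393.
⟨x⟩ = 0.16393 and ⟨x²⟩ = 0.053749.
(Δx)² = 0.053749 − (0.16393)² = 0.026874.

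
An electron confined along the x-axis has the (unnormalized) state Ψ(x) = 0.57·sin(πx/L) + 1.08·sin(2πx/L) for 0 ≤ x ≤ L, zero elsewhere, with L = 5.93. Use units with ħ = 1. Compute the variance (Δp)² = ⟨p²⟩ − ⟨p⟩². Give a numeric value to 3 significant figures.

0.939

Compute ⟨p⟩ and ⟨p²⟩ separately; (Δp)² = ⟨p²⟩ − ⟨p⟩².
d²/dx² sin(jπx/L) = −(jπ/L)²·sin(jπx/L); on 0 ≤ x ≤ L, ∫sin²(jπx/L) dx = L/2 and ∫sin(jπx/L)·sin(lπx/L) dx = 0 for j ≠ l, so only diagonal terms survive in ∫|Ψ|² and ∫Ψ·Ψ″; ∫Ψ·Ψ′ dx = [Ψ²/2] between the walls = 0.
Normalization: ∫|Ψ|² dx = 4.4217.
⟨p⟩ = 0.0000 and ⟨p²⟩ = 0.93922.
(Δp)² = 0.93922 − (0.0000)² = 0.93922.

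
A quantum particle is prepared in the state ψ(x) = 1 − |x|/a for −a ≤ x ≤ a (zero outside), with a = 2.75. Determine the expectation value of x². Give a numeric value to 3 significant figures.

⟨x²⟩ = ∫ x²·|ψ|² dx / ∫|ψ|² dx (integrals over the domain).
ψ is even, so ∫ over [−a, a] = 2∫₀ᵃ with ψ = 1 − x/a there: ∫₀ᵃ (1 − x/a)² dx = a/3, ∫₀ᵃ x²(1 − x/a)² dx = a³/30, ∫₀ᵃ x⁴(1 − x/a)² dx = a⁵/105.
State is unnormalized: ∫|ψ|² dx = 1.8333, and ∫ψ*·x²·ψ dx = 1.3865, so ⟨x²⟩ = 1.3865 / 1.8333.
⟨x²⟩ = 0.75625.

0.756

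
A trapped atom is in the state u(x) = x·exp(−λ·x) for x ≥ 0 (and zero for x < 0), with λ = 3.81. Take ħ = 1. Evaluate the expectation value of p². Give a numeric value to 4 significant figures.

p² u = −ħ² d²u/dx²; ⟨p²⟩ = −ħ² ∫ u*·u'' dx / ∫|u|² dx.
Differentiate x·exp(−λ·x) with the product rule; every integrand then reduces to terms xʲ·e^(−2λx) on [0, ∞), with ∫₀^∞ xʲ·e^(−2λx) dx = j!/(2λ)^(j+1).
State is unnormalized: ∫|u|² dx = 0.0045203, and ∫u*·(−ħ² u'') dx = 0.065617, so ⟨p²⟩ = 0.065617 / 0.0045203.
⟨p²⟩ = 14.516.

14.52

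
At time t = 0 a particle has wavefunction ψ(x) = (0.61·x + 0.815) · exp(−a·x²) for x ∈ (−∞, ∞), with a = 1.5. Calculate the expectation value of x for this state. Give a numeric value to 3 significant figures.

⟨x⟩ = ∫ x·|ψ|² dx / ∫|ψ|² dx (integrals over the domain).
Expand each integrand as polynomial × e^(−2ax²) and use ∫x^(2j)·e^(−2ax²) dx = (2j−1)!!/(4a)^j · √(π/(2a)), odd powers → 0; here √(π/(2a)) = 1.0233.
State is unnormalized: ∫|ψ|² dx = 0.74318, and ∫ψ*·x·ψ dx = 0.16958, so ⟨x⟩ = 0.16958 / 0.74318.
⟨x⟩ = 0.22818.

0.228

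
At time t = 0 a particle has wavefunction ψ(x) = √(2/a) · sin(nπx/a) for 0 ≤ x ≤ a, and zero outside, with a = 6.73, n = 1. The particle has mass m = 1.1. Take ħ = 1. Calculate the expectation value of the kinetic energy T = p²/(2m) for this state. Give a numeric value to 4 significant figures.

0.09905

T = −(ħ²/2m) d²/dx², so ⟨T⟩ = −(ħ²/2m) ∫ ψ*·ψ'' dx; with m = 1.1.
d/dx sin(nπx/a) = (nπ/a)·cos(nπx/a) and d²/dx² sin(nπx/a) = −(nπ/a)²·sin(nπx/a); on 0 ≤ x ≤ a, ∫sin²(nπx/a) dx = a/2 and ∫sin(nπx/a)·cos(nπx/a) dx = 0.
⟨T⟩ = 0.099048.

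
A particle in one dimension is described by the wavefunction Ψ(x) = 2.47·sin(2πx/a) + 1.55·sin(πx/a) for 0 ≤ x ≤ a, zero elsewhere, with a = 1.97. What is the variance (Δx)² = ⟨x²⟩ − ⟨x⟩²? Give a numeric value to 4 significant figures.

0.1305

Compute ⟨x⟩ and ⟨x²⟩ separately, then (Δx)² = ⟨x²⟩ − ⟨x⟩².
On 0 ≤ x ≤ a (j ≠ l): ∫sin²(jπx/a) dx = a/2, ∫sin(jπx/a)·sin(lπx/a) dx = 0; diagonal moments ∫x·sin²(jπx/a) dx = a²/4, ∫x²·sin²(jπx/a) dx = a³·(1/6 − 1/(4j²π²)); cross terms ∫x·sin(jπx/a)·sin(lπx/a) dx = 0 for j + l even and −4jla²/(π²(j² − l²)²) for j + l odd, ∫x²·sin(jπx/a)·sin(lπx/a) dx = (−1)^(j+l)·4jla³/(π²(j² − l²)²); higher powers the same way via product-to-sum and parts.
Normalization: ∫|Ψ|² dx = 8.3758.
⟨x⟩ = 0.66547 and ⟨x²⟩ = 0.57335.
(Δx)² = 0.57335 − (0.66547)² = 0.13050.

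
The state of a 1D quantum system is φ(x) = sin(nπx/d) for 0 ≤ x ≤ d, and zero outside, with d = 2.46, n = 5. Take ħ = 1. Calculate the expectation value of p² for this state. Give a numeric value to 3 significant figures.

p² φ = −ħ² d²φ/dx²; ⟨p²⟩ = −ħ² ∫ φ*·φ'' dx / ∫|φ|² dx.
d/dx sin(nπx/d) = (nπ/d)·cos(nπx/d) and d²/dx² sin(nπx/d) = −(nπ/d)²·sin(nπx/d); on 0 ≤ x ≤ d, ∫sin²(nπx/d) dx = d/2 and ∫sin(nπx/d)·cos(nπx/d) dx = 0.
State is unnormalized: ∫|φ|² dx = 1.2300, and ∫φ*·(−ħ² φ'') dx = 50.150, so ⟨p²⟩ = 50.150 / 1.2300.
⟨p²⟩ = 40.773.

40.8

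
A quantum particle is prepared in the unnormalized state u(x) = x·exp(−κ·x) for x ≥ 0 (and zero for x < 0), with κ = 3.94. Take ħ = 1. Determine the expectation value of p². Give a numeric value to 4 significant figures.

15.52

p² u = −ħ² d²u/dx²; ⟨p²⟩ = −ħ² ∫ u*·u'' dx / ∫|u|² dx.
Differentiate x·exp(−κ·x) with the product rule; every integrand then reduces to terms xʲ·e^(−2κx) on [0, ∞), with ∫₀^∞ xʲ·e^(−2κx) dx = j!/(2κ)^(j+1).
State is unnormalized: ∫|u|² dx = 0.0040874, and ∫u*·(−ħ² u'') dx = 0.063452, so ⟨p²⟩ = 0.063452 / 0.0040874.
⟨p²⟩ = 15.524.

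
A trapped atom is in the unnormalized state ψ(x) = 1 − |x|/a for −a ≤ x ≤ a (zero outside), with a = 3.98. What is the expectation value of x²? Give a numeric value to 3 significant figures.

1.58

⟨x²⟩ = ∫ x²·|ψ|² dx / ∫|ψ|² dx (integrals over the domain).
ψ is even, so ∫ over [−a, a] = 2∫₀ᵃ with ψ = 1 − x/a there: ∫₀ᵃ (1 − x/a)² dx = a/3, ∫₀ᵃ x²(1 − x/a)² dx = a³/30, ∫₀ᵃ x⁴(1 − x/a)² dx = a⁵/105.
State is unnormalized: ∫|ψ|² dx = 2.6533, and ∫ψ*·x²·ψ dx = 4.2030, so ⟨x²⟩ = 4.2030 / 2.6533.
⟨x²⟩ = 1.5840.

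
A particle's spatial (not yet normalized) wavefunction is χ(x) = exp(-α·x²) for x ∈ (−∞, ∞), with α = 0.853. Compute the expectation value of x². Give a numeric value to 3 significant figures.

⟨x²⟩ = ∫ x²·|χ|² dx / ∫|χ|² dx (integrals over the domain).
Gaussian moments: ∫x^(2j)·e^(−2αx²) dx = (2j−1)!!/(4α)^j · √(π/(2α)), odd powers integrate to 0; here √(π/(2α)) = 1.3570.
State is unnormalized: ∫|χ|² dx = 1.3570, and ∫χ*·x²·χ dx = 0.39772, so ⟨x²⟩ = 0.39772 / 1.3570.
⟨x²⟩ = 0.29308.

0.293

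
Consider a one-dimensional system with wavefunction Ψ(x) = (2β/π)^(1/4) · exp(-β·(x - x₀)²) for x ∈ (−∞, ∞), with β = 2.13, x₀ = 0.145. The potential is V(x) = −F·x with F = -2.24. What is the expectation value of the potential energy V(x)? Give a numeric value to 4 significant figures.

⟨V⟩ = ∫ V(x)·|Ψ|² dx.
Gaussian moments (u = x − x₀): ∫u^(2j)·e^(−2βu²) du = (2j−1)!!/(4β)^j · √(π/(2β)), odd powers integrate to 0; here √(π/(2β)) = 0.85876.
⟨V⟩ = 0.32480.

0.3248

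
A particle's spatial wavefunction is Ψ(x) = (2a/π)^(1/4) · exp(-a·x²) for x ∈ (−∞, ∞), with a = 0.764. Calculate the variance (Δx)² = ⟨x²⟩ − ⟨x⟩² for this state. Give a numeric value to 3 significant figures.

Compute ⟨x⟩ and ⟨x²⟩ separately, then (Δx)² = ⟨x²⟩ − ⟨x⟩².
Gaussian moments: ∫x^(2j)·e^(−2ax²) dx = (2j−1)!!/(4a)^j · √(π/(2a)), odd powers integrate to 0; here √(π/(2a)) = 1.4339.
⟨x⟩ = 0.0000 and ⟨x²⟩ = 0.32723.
(Δx)² = 0.32723 − (0.0000)² = 0.32723.

0.327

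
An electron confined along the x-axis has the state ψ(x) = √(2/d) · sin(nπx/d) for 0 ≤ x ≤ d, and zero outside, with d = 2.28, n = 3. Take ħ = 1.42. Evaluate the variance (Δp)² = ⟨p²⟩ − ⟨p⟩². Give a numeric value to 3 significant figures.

Compute ⟨p⟩ and ⟨p²⟩ separately; (Δp)² = ⟨p²⟩ − ⟨p⟩².
d/dx sin(nπx/d) = (nπ/d)·cos(nπx/d) and d²/dx² sin(nπx/d) = −(nπ/d)²·sin(nπx/d); on 0 ≤ x ≤ d, ∫sin²(nπx/d) dx = d/2 and ∫sin(nπx/d)·cos(nπx/d) dx = 0.
⟨p⟩ = 0.0000 and ⟨p²⟩ = 34.455.
(Δp)² = 34.455 − (0.0000)² = 34.455.

34.5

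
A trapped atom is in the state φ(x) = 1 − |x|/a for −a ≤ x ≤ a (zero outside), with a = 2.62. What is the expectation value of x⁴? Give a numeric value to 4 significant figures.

⟨x⁴⟩ = ∫ x⁴·|φ|² dx / ∫|φ|² dx (integrals over the domain).
φ is even, so ∫ over [−a, a] = 2∫₀ᵃ with φ = 1 − x/a there: ∫₀ᵃ (1 − x/a)² dx = a/3, ∫₀ᵃ x²(1 − x/a)² dx = a³/30, ∫₀ᵃ x⁴(1 − x/a)² dx = a⁵/105.
State is unnormalized: ∫|φ|² dx = 1.7467, and ∫φ*·x⁴·φ dx = 2.3515, so ⟨x⁴⟩ = 2.3515 / 1.7467.
⟨x⁴⟩ = 1.3463.

1.346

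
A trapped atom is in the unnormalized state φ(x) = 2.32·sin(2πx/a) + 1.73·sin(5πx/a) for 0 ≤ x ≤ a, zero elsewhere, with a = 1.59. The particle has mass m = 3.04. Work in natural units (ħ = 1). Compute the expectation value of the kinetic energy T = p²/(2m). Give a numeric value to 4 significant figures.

7.387

T = −(ħ²/2m) d²/dx², so ⟨T⟩ = −(ħ²/2m) ∫ φ*·φ'' dx / ∫|φ|² dx; with m = 3.04.
d²/dx² sin(jπx/a) = −(jπ/a)²·sin(jπx/a); on 0 ≤ x ≤ a, ∫sin²(jπx/a) dx = a/2 and ∫sin(jπx/a)·sin(lπx/a) dx = 0 for j ≠ l, so only diagonal terms survive in ∫|φ|² and ∫φ·φ″; ∫φ·φ′ dx = [φ²/2] between the walls = 0.
State is unnormalized: ∫|φ|² dx = 6.6584, and ∫φ*·(−ħ²/2m · φ'') dx = 49.185, so ⟨T⟩ = 49.185 / 6.6584.
⟨T⟩ = 7.3869.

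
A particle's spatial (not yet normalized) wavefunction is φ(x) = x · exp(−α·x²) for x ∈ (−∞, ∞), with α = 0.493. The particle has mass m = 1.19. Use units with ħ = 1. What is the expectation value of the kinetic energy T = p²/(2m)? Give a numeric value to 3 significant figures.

0.621

T = −(ħ²/2m) d²/dx², so ⟨T⟩ = −(ħ²/2m) ∫ φ*·φ'' dx / ∫|φ|² dx; with m = 1.19.
Expand each integrand as polynomial × e^(−2αx²) and use ∫x^(2j)·e^(−2αx²) dx = (2j−1)!!/(4α)^j · √(π/(2α)), odd powers → 0; here √(π/(2α)) = 1.7850. Differentiate with the product rule, d/dx e^(−αx²) = −2αx·e^(−αx²).
State is unnormalized: ∫|φ|² dx = 0.90517, and ∫φ*·(−ħ²/2m · φ'') dx = 0.56250, so ⟨T⟩ = 0.56250 / 0.90517.
⟨T⟩ = 0.62143.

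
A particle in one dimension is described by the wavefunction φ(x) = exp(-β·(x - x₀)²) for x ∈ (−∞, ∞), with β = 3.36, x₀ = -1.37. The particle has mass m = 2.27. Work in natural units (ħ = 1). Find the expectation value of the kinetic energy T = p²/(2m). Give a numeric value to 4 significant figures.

T = −(ħ²/2m) d²/dx², so ⟨T⟩ = −(ħ²/2m) ∫ φ*·φ'' dx / ∫|φ|² dx; with m = 2.27.
Gaussian moments (u = x − x₀): ∫u^(2j)·e^(−2βu²) du = (2j−1)!!/(4β)^j · √(π/(2β)), odd powers integrate to 0; here √(π/(2β)) = 0.68374. Derivatives: d/dx e^(−βu²) = −2βu·e^(−βu²), d²/dx² e^(−βu²) = (4β²u² − 2β)·e^(−βu²).
State is unnormalized: ∫|φ|² dx = 0.68374, and ∫φ*·(−ħ²/2m · φ'') dx = 0.50603, so ⟨T⟩ = 0.50603 / 0.68374.
⟨T⟩ = 0.74009.

0.7401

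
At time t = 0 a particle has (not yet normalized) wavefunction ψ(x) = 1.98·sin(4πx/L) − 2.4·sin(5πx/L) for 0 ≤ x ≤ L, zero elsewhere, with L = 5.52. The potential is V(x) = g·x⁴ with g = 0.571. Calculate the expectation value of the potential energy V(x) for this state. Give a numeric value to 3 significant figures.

184.

⟨V⟩ = ∫ V(x)·|ψ|² dx / ∫|ψ|² dx.
On 0 ≤ x ≤ L (j ≠ l): ∫sin²(jπx/L) dx = L/2, ∫sin(jπx/L)·sin(lπx/L) dx = 0; diagonal moments ∫x·sin²(jπx/L) dx = L²/4, ∫x²·sin²(jπx/L) dx = L³·(1/6 − 1/(4j²π²)); cross terms ∫x·sin(jπx/L)·sin(lπx/L) dx = 0 for j + l even and −4jlL²/(π²(j² − l²)²) for j + l odd, ∫x²·sin(jπx/L)·sin(lπx/L) dx = (−1)^(j+l)·4jlL³/(π²(j² − l²)²); higher powers the same way via product-to-sum and parts.
State is unnormalized: ∫|ψ|² dx = 26.718, and ∫ψ*·V(x)·ψ dx = 4903.6, so ⟨V⟩ = 4903.6 / 26.718.
⟨V⟩ = 183.53.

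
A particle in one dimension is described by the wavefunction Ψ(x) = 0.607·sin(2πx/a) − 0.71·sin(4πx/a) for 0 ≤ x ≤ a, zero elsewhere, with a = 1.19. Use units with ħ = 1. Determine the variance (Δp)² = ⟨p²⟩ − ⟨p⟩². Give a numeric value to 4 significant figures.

Compute ⟨p⟩ and ⟨p²⟩ separately; (Δp)² = ⟨p²⟩ − ⟨p⟩².
d²/dx² sin(jπx/a) = −(jπ/a)²·sin(jπx/a); on 0 ≤ x ≤ a, ∫sin²(jπx/a) dx = a/2 and ∫sin(jπx/a)·sin(lπx/a) dx = 0 for j ≠ l, so only diagonal terms survive in ∫|Ψ|² and ∫Ψ·Ψ″; ∫Ψ·Ψ′ dx = [Ψ²/2] between the walls = 0.
Normalization: ∫|Ψ|² dx = 0.51917.
⟨p⟩ = 0.0000 and ⟨p²⟩ = 76.197.
(Δp)² = 76.197 − (0.0000)² = 76.197.

76.20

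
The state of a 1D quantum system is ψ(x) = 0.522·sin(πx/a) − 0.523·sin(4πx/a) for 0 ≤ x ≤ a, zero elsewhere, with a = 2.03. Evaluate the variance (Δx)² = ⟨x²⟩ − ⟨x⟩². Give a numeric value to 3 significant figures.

0.232

Compute ⟨x⟩ and ⟨x²⟩ separately, then (Δx)² = ⟨x²⟩ − ⟨x⟩².
On 0 ≤ x ≤ a (j ≠ l): ∫sin²(jπx/a) dx = a/2, ∫sin(jπx/a)·sin(lπx/a) dx = 0; diagonal moments ∫x·sin²(jπx/a) dx = a²/4, ∫x²·sin²(jπx/a) dx = a³·(1/6 − 1/(4j²π²)); cross terms ∫x·sin(jπx/a)·sin(lπx/a) dx = 0 for j + l even and −4jla²/(π²(j² − l²)²) for j + l odd, ∫x²·sin(jπx/a)·sin(lπx/a) dx = (−1)^(j+l)·4jla³/(π²(j² − l²)²); higher powers the same way via product-to-sum and parts.
Normalization: ∫|ψ|² dx = 0.55420.
⟨x⟩ = 1.0443 and ⟨x²⟩ = 1.3223.
(Δx)² = 1.3223 − (1.0443)² = 0.23183.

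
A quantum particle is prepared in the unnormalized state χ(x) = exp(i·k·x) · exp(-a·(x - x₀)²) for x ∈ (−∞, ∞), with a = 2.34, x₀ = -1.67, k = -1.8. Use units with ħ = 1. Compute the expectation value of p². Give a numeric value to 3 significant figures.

5.58

p² χ = −ħ² d²χ/dx²; ⟨p²⟩ = −ħ² ∫ χ*·χ'' dx / ∫|χ|² dx.
Gaussian moments (u = x − x₀): ∫u^(2j)·e^(−2au²) du = (2j−1)!!/(4a)^j · √(π/(2a)), odd powers integrate to 0; here √(π/(2a)) = 0.81932. Derivatives: χ′ = (ik − 2au)·χ, χ″ = ((ik − 2au)² − 2a)·χ; the odd-in-u pieces drop out.
State is unnormalized: ∫|χ|² dx = 0.81932, and ∫χ*·(−ħ² χ'') dx = 4.5718, so ⟨p²⟩ = 4.5718 / 0.81932.
⟨p²⟩ = 5.5800.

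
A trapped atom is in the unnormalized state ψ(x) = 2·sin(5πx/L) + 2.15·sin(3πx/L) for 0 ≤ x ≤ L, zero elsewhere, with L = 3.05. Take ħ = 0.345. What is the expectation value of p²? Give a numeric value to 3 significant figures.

p² ψ = −ħ² d²ψ/dx²; ⟨p²⟩ = −ħ² ∫ ψ*·ψ'' dx / ∫|ψ|² dx.
d²/dx² sin(jπx/L) = −(jπ/L)²·sin(jπx/L); on 0 ≤ x ≤ L, ∫sin²(jπx/L) dx = L/2 and ∫sin(jπx/L)·sin(lπx/L) dx = 0 for j ≠ l, so only diagonal terms survive in ∫|ψ|² and ∫ψ·ψ″; ∫ψ·ψ′ dx = [ψ²/2] between the walls = 0.
State is unnormalized: ∫|ψ|² dx = 13.149, and ∫ψ*·(−ħ² ψ'') dx = 27.270, so ⟨p²⟩ = 27.270 / 13.149.
⟨p²⟩ = 2.0738.

2.07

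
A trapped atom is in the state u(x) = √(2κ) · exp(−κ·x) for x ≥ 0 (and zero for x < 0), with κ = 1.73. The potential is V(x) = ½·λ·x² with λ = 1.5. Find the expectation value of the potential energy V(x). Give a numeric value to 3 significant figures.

⟨V⟩ = ∫ V(x)·|u|² dx.
Every integrand reduces to terms xʲ·e^(−2κx) on [0, ∞); use ∫₀^∞ xʲ·e^(−2κx) dx = j!/(2κ)^(j+1).
⟨V⟩ = 0.12530.

0.125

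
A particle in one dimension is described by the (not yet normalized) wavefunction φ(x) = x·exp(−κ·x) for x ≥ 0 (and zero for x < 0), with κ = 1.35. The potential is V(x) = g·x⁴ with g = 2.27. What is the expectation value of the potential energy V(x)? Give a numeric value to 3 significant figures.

15.4

⟨V⟩ = ∫ V(x)·|φ|² dx / ∫|φ|² dx.
Every integrand reduces to terms xʲ·e^(−2κx) on [0, ∞); use ∫₀^∞ xʲ·e^(−2κx) dx = j!/(2κ)^(j+1).
State is unnormalized: ∫|φ|² dx = 0.10161, and ∫φ*·V(x)·φ dx = 1.5625, so ⟨V⟩ = 1.5625 / 0.10161.
⟨V⟩ = 15.377.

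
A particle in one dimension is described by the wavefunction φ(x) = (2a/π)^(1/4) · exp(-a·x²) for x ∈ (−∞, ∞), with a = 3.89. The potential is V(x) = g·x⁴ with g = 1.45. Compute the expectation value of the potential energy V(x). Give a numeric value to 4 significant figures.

0.01797

⟨V⟩ = ∫ V(x)·|φ|² dx.
Gaussian moments: ∫x^(2j)·e^(−2ax²) dx = (2j−1)!!/(4a)^j · √(π/(2a)), odd powers integrate to 0; here √(π/(2a)) = 0.63546.
⟨V⟩ = 0.017967.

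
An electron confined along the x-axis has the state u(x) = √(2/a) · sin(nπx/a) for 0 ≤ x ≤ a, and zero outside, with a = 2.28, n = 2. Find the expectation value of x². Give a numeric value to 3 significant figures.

1.67

⟨x²⟩ = ∫ x²·|u|² dx (integrals over the domain).
With sin²θ = (1 − cos2θ)/2 on 0 ≤ x ≤ a: ∫sin²(nπx/a) dx = a/2, ∫x·sin²(nπx/a) dx = a²/4, ∫x²·sin²(nπx/a) dx = a³·(1/6 − 1/(4n²π²)); higher powers xᵏ the same way, integrating xᵏ·cos(2nπx/a) by parts.
⟨x²⟩ = 1.6670.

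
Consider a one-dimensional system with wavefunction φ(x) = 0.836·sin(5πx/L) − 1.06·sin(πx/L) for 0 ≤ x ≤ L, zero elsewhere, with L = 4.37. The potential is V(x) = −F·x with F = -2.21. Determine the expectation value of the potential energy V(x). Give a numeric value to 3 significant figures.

4.83

⟨V⟩ = ∫ V(x)·|φ|² dx / ∫|φ|² dx.
On 0 ≤ x ≤ L (j ≠ l): ∫sin²(jπx/L) dx = L/2, ∫sin(jπx/L)·sin(lπx/L) dx = 0; diagonal moments ∫x·sin²(jπx/L) dx = L²/4, ∫x²·sin²(jπx/L) dx = L³·(1/6 − 1/(4j²π²)); cross terms ∫x·sin(jπx/L)·sin(lπx/L) dx = 0 for j + l even and −4jlL²/(π²(j² − l²)²) for j + l odd, ∫x²·sin(jπx/L)·sin(lπx/L) dx = (−1)^(j+l)·4jlL³/(π²(j² − l²)²); higher powers the same way via product-to-sum and parts.
State is unnormalized: ∫|φ|² dx = 3.9822, and ∫φ*·V(x)·φ dx = 19.229, so ⟨V⟩ = 19.229 / 3.9822.
⟨V⟩ = 4.8289.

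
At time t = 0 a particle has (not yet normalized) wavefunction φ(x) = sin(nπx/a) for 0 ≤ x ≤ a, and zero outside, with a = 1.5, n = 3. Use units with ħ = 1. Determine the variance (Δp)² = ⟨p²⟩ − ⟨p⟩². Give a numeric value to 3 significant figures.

Compute ⟨p⟩ and ⟨p²⟩ separately; (Δp)² = ⟨p²⟩ − ⟨p⟩².
d/dx sin(nπx/a) = (nπ/a)·cos(nπx/a) and d²/dx² sin(nπx/a) = −(nπ/a)²·sin(nπx/a); on 0 ≤ x ≤ a, ∫sin²(nπx/a) dx = a/2 and ∫sin(nπx/a)·cos(nπx/a) dx = 0.
Normalization: ∫|φ|² dx = 0.75000.
⟨p⟩ = 0.0000 and ⟨p²⟩ = 39.478.
(Δp)² = 39.478 − (0.0000)² = 39.478.

39.5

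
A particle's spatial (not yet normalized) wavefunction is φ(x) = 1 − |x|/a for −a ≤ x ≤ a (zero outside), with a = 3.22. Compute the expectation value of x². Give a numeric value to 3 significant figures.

1.04

⟨x²⟩ = ∫ x²·|φ|² dx / ∫|φ|² dx (integrals over the domain).
φ is even, so ∫ over [−a, a] = 2∫₀ᵃ with φ = 1 − x/a there: ∫₀ᵃ (1 − x/a)² dx = a/3, ∫₀ᵃ x²(1 − x/a)² dx = a³/30, ∫₀ᵃ x⁴(1 − x/a)² dx = a⁵/105.
State is unnormalized: ∫|φ|² dx = 2.1467, and ∫φ*·x²·φ dx = 2.2257, so ⟨x²⟩ = 2.2257 / 2.1467.
⟨x²⟩ = 1.0368.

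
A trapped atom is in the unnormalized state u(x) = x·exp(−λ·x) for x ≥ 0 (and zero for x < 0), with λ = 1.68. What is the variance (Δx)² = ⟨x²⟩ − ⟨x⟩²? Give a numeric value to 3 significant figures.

Compute ⟨x⟩ and ⟨x²⟩ separately, then (Δx)² = ⟨x²⟩ − ⟨x⟩².
Every integrand reduces to terms xʲ·e^(−2λx) on [0, ∞); use ∫₀^∞ xʲ·e^(−2λx) dx = j!/(2λ)^(j+1).
Normalization: ∫|u|² dx = 0.052724.
⟨x⟩ = 0.89286 and ⟨x²⟩ = 1.0629.
(Δx)² = 1.0629 − (0.89286)² = 0.26573.

0.266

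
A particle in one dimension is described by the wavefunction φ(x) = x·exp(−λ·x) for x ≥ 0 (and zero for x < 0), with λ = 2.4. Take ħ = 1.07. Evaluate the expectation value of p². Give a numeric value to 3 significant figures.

6.59

p² φ = −ħ² d²φ/dx²; ⟨p²⟩ = −ħ² ∫ φ*·φ'' dx / ∫|φ|² dx.
Differentiate x·exp(−λ·x) with the product rule; every integrand then reduces to terms xʲ·e^(−2λx) on [0, ∞), with ∫₀^∞ xʲ·e^(−2λx) dx = j!/(2λ)^(j+1).
State is unnormalized: ∫|φ|² dx = 0.018084, and ∫φ*·(−ħ² φ'') dx = 0.11926, so ⟨p²⟩ = 0.11926 / 0.018084.
⟨p²⟩ = 6.5946.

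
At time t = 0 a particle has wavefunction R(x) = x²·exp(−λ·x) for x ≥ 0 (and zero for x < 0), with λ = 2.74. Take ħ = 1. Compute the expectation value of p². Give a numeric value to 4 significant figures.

2.503

p² R = −ħ² d²R/dx²; ⟨p²⟩ = −ħ² ∫ R*·R'' dx / ∫|R|² dx.
Differentiate x²·exp(−λ·x) with the product rule; every integrand then reduces to terms xʲ·e^(−2λx) on [0, ∞), with ∫₀^∞ xʲ·e^(−2λx) dx = j!/(2λ)^(j+1).
State is unnormalized: ∫|R|² dx = 0.0048563, and ∫R*·(−ħ² R'') dx = 0.012153, so ⟨p²⟩ = 0.012153 / 0.0048563.
⟨p²⟩ = 2.5025.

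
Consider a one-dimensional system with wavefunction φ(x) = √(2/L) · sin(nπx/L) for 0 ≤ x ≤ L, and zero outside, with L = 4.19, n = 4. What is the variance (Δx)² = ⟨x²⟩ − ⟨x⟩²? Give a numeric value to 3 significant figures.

Compute ⟨x⟩ and ⟨x²⟩ separately, then (Δx)² = ⟨x²⟩ − ⟨x⟩².
With sin²θ = (1 − cos2θ)/2 on 0 ≤ x ≤ L: ∫sin²(nπx/L) dx = L/2, ∫x·sin²(nπx/L) dx = L²/4, ∫x²·sin²(nπx/L) dx = L³·(1/6 − 1/(4n²π²)); higher powers xᵏ the same way, integrating xᵏ·cos(2nπx/L) by parts.
⟨x⟩ = 2.0950 and ⟨x²⟩ = 5.7964.
(Δx)² = 5.7964 − (2.0950)² = 1.4074.

1.41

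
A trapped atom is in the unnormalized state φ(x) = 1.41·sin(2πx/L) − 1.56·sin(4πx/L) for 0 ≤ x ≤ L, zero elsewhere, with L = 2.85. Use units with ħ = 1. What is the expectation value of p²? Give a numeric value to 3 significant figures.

p² φ = −ħ² d²φ/dx²; ⟨p²⟩ = −ħ² ∫ φ*·φ'' dx / ∫|φ|² dx.
d²/dx² sin(jπx/L) = −(jπ/L)²·sin(jπx/L); on 0 ≤ x ≤ L, ∫sin²(jπx/L) dx = L/2 and ∫sin(jπx/L)·sin(lπx/L) dx = 0 for j ≠ l, so only diagonal terms survive in ∫|φ|² and ∫φ·φ″; ∫φ·φ′ dx = [φ²/2] between the walls = 0.
State is unnormalized: ∫|φ|² dx = 6.3009, and ∫φ*·(−ħ² φ'') dx = 81.190, so ⟨p²⟩ = 81.190 / 6.3009.
⟨p²⟩ = 12.885.

12.9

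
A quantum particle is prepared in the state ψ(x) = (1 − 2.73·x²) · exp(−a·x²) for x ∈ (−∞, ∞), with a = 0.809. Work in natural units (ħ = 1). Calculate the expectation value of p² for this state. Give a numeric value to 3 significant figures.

4.29

p² ψ = −ħ² d²ψ/dx²; ⟨p²⟩ = −ħ² ∫ ψ*·ψ'' dx / ∫|ψ|² dx.
Expand each integrand as polynomial × e^(−2ax²) and use ∫x^(2j)·e^(−2ax²) dx = (2j−1)!!/(4a)^j · √(π/(2a)), odd powers → 0; here √(π/(2a)) = 1.3934. Differentiate with the product rule, d/dx e^(−ax²) = −2ax·e^(−ax²).
State is unnormalized: ∫|ψ|² dx = 2.0175, and ∫ψ*·(−ħ² ψ'') dx = 8.6455, so ⟨p²⟩ = 8.6455 / 2.0175.
⟨p²⟩ = 4.2852.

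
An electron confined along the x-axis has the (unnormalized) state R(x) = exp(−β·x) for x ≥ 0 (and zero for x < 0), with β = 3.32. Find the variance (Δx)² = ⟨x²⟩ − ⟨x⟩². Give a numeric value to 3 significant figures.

Compute ⟨x⟩ and ⟨x²⟩ separately, then (Δx)² = ⟨x²⟩ − ⟨x⟩².
Every integrand reduces to terms xʲ·e^(−2βx) on [0, ∞); use ∫₀^∞ xʲ·e^(−2βx) dx = j!/(2β)^(j+1).
Normalization: ∫|R|² dx = 0.15060.
⟨x⟩ = 0.15060 and ⟨x²⟩ = 0.045362.
(Δx)² = 0.045362 − (0.15060)² = 0.022681.

0.0227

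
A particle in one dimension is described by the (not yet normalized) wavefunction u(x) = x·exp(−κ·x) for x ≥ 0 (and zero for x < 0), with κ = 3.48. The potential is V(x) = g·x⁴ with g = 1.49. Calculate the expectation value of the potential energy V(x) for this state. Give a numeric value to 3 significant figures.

0.229

⟨V⟩ = ∫ V(x)·|u|² dx / ∫|u|² dx.
Every integrand reduces to terms xʲ·e^(−2κx) on [0, ∞); use ∫₀^∞ xʲ·e^(−2κx) dx = j!/(2κ)^(j+1).
State is unnormalized: ∫|u|² dx = 0.0059320, and ∫u*·V(x)·u dx = 0.0013560, so ⟨V⟩ = 0.0013560 / 0.0059320.
⟨V⟩ = 0.22859.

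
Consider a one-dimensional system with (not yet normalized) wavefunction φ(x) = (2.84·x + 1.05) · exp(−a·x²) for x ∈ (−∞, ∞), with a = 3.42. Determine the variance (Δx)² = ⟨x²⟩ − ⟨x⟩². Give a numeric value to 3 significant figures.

0.0577

Compute ⟨x⟩ and ⟨x²⟩ separately, then (Δx)² = ⟨x²⟩ − ⟨x⟩².
Expand each integrand as polynomial × e^(−2ax²) and use ∫x^(2j)·e^(−2ax²) dx = (2j−1)!!/(4a)^j · √(π/(2a)), odd powers → 0; here √(π/(2a)) = 0.67771.
Normalization: ∫|φ|² dx = 1.1468.
⟨x⟩ = 0.25765 and ⟨x²⟩ = 0.12404.
(Δx)² = 0.12404 − (0.25765)² = 0.057658.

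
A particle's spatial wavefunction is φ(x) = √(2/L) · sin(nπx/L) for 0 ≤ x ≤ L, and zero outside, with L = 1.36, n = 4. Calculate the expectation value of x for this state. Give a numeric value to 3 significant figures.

0.680

⟨x⟩ = ∫ x·|φ|² dx (integrals over the domain).
With sin²θ = (1 − cos2θ)/2 on 0 ≤ x ≤ L: ∫sin²(nπx/L) dx = L/2, ∫x·sin²(nπx/L) dx = L²/4, ∫x²·sin²(nπx/L) dx = L³·(1/6 − 1/(4n²π²)); higher powers xᵏ the same way, integrating xᵏ·cos(2nπx/L) by parts.
⟨x⟩ = 0.68000.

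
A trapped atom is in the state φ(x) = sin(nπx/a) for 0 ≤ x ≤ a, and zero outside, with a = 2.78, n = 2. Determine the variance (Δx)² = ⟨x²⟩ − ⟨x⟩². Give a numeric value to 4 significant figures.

Compute ⟨x⟩ and ⟨x²⟩ separately, then (Δx)² = ⟨x²⟩ − ⟨x⟩².
With sin²θ = (1 − cos2θ)/2 on 0 ≤ x ≤ a: ∫sin²(nπx/a) dx = a/2, ∫x·sin²(nπx/a) dx = a²/4, ∫x²·sin²(nπx/a) dx = a³·(1/6 − 1/(4n²π²)); higher powers xᵏ the same way, integrating xᵏ·cos(2nπx/a) by parts.
Normalization: ∫|φ|² dx = 1.3900.
⟨x⟩ = 1.3900 and ⟨x²⟩ = 2.4783.
(Δx)² = 2.4783 − (1.3900)² = 0.54615.

0.5462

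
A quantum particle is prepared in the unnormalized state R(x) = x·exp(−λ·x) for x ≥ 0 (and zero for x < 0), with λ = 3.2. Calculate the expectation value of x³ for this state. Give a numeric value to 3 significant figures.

0.229

⟨x³⟩ = ∫ x³·|R|² dx / ∫|R|² dx (integrals over the domain).
Every integrand reduces to terms xʲ·e^(−2λx) on [0, ∞); use ∫₀^∞ xʲ·e^(−2λx) dx = j!/(2λ)^(j+1).
State is unnormalized: ∫|R|² dx = 0.0076294, and ∫R*·x³·R dx = 0.0017462, so ⟨x³⟩ = 0.0017462 / 0.0076294.
⟨x³⟩ = 0.22888.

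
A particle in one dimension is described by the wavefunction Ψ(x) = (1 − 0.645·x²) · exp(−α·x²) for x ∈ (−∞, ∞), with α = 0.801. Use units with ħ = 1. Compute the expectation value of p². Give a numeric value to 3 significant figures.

1.88

p² Ψ = −ħ² d²Ψ/dx²; ⟨p²⟩ = −ħ² ∫ Ψ*·Ψ'' dx / ∫|Ψ|² dx.
Expand each integrand as polynomial × e^(−2αx²) and use ∫x^(2j)·e^(−2αx²) dx = (2j−1)!!/(4α)^j · √(π/(2α)), odd powers → 0; here √(π/(2α)) = 1.4004. Differentiate with the product rule, d/dx e^(−αx²) = −2αx·e^(−αx²).
State is unnormalized: ∫|Ψ|² dx = 1.0068, and ∫Ψ*·(−ħ² Ψ'') dx = 1.8915, so ⟨p²⟩ = 1.8915 / 1.0068.
⟨p²⟩ = 1.8787.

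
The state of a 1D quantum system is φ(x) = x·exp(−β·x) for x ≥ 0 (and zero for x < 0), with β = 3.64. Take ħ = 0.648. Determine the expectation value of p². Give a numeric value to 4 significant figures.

p² φ = −ħ² d²φ/dx²; ⟨p²⟩ = −ħ² ∫ φ*·φ'' dx / ∫|φ|² dx.
Differentiate x·exp(−β·x) with the product rule; every integrand then reduces to terms xʲ·e^(−2βx) on [0, ∞), with ∫₀^∞ xʲ·e^(−2βx) dx = j!/(2β)^(j+1).
State is unnormalized: ∫|φ|² dx = 0.0051837, and ∫φ*·(−ħ² φ'') dx = 0.028840, so ⟨p²⟩ = 0.028840 / 0.0051837.
⟨p²⟩ = 5.5636.

5.564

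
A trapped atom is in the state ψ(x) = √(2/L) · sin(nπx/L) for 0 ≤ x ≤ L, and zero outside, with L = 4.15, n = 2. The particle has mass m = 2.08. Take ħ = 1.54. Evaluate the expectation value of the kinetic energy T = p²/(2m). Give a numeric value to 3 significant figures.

1.31

T = −(ħ²/2m) d²/dx², so ⟨T⟩ = −(ħ²/2m) ∫ ψ*·ψ'' dx; with m = 2.08.
d/dx sin(nπx/L) = (nπ/L)·cos(nπx/L) and d²/dx² sin(nπx/L) = −(nπ/L)²·sin(nπx/L); on 0 ≤ x ≤ L, ∫sin²(nπx/L) dx = L/2 and ∫sin(nπx/L)·cos(nπx/L) dx = 0.
⟨T⟩ = 1.3068.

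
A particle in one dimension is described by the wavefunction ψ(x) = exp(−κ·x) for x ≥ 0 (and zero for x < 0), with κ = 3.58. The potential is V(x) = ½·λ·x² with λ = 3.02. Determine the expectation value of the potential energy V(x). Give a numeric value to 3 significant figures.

0.0589

⟨V⟩ = ∫ V(x)·|ψ|² dx / ∫|ψ|² dx.
Every integrand reduces to terms xʲ·e^(−2κx) on [0, ∞); use ∫₀^∞ xʲ·e^(−2κx) dx = j!/(2κ)^(j+1).
State is unnormalized: ∫|ψ|² dx = 0.13966, and ∫ψ*·V(x)·ψ dx = 0.0082275, so ⟨V⟩ = 0.0082275 / 0.13966.
⟨V⟩ = 0.058909.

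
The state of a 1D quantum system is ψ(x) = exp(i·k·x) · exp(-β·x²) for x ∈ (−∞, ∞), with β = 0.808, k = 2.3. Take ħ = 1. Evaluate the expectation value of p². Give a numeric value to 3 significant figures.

p² ψ = −ħ² d²ψ/dx²; ⟨p²⟩ = −ħ² ∫ ψ*·ψ'' dx / ∫|ψ|² dx.
Gaussian moments: ∫x^(2j)·e^(−2βx²) dx = (2j−1)!!/(4β)^j · √(π/(2β)), odd powers integrate to 0; here √(π/(2β)) = 1.3943. Derivatives: ψ′ = (ik − 2βx)·ψ, ψ″ = ((ik − 2βx)² − 2β)·ψ; the odd-in-x pieces drop out.
State is unnormalized: ∫|ψ|² dx = 1.3943, and ∫ψ*·(−ħ² ψ'') dx = 8.5024, so ⟨p²⟩ = 8.5024 / 1.3943.
⟨p²⟩ = 6.0980.

6.10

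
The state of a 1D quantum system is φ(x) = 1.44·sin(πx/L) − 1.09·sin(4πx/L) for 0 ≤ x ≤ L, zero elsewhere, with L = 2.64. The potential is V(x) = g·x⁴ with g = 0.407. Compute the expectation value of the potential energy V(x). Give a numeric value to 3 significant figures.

3.33

⟨V⟩ = ∫ V(x)·|φ|² dx / ∫|φ|² dx.
On 0 ≤ x ≤ L (j ≠ l): ∫sin²(jπx/L) dx = L/2, ∫sin(jπx/L)·sin(lπx/L) dx = 0; diagonal moments ∫x·sin²(jπx/L) dx = L²/4, ∫x²·sin²(jπx/L) dx = L³·(1/6 − 1/(4j²π²)); cross terms ∫x·sin(jπx/L)·sin(lπx/L) dx = 0 for j + l even and −4jlL²/(π²(j² − l²)²) for j + l odd, ∫x²·sin(jπx/L)·sin(lπx/L) dx = (−1)^(j+l)·4jlL³/(π²(j² − l²)²); higher powers the same way via product-to-sum and parts.
State is unnormalized: ∫|φ|² dx = 4.3054, and ∫φ*·V(x)·φ dx = 14.324, so ⟨V⟩ = 14.324 / 4.3054.
⟨V⟩ = 3.3269.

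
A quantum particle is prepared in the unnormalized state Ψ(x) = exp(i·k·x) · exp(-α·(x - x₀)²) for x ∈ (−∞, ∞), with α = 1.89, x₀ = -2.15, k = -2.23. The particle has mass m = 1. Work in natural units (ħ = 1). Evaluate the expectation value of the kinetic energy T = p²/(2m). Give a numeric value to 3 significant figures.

T = −(ħ²/2m) d²/dx², so ⟨T⟩ = −(ħ²/2m) ∫ Ψ*·Ψ'' dx / ∫|Ψ|² dx; with m = 1.
Gaussian moments (u = x − x₀): ∫u^(2j)·e^(−2αu²) du = (2j−1)!!/(4α)^j · √(π/(2α)), odd powers integrate to 0; here √(π/(2α)) = 0.91165. Derivatives: Ψ′ = (ik − 2αu)·Ψ, Ψ″ = ((ik − 2αu)² − 2α)·Ψ; the odd-in-u pieces drop out.
State is unnormalized: ∫|Ψ|² dx = 0.91165, and ∫Ψ*·(−ħ²/2m · Ψ'') dx = 3.1283, so ⟨T⟩ = 3.1283 / 0.91165.
⟨T⟩ = 3.4315.

3.43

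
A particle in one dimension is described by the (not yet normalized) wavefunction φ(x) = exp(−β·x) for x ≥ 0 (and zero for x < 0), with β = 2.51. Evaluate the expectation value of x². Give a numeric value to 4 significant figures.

0.07936

⟨x²⟩ = ∫ x²·|φ|² dx / ∫|φ|² dx (integrals over the domain).
Every integrand reduces to terms xʲ·e^(−2βx) on [0, ∞); use ∫₀^∞ xʲ·e^(−2βx) dx = j!/(2β)^(j+1).
State is unnormalized: ∫|φ|² dx = 0.19920, and ∫φ*·x²·φ dx = 0.015810, so ⟨x²⟩ = 0.015810 / 0.19920.
⟨x²⟩ = 0.079364.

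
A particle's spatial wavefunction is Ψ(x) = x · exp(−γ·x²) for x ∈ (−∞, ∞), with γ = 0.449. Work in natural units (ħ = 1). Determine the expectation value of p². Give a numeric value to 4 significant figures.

1.347

p² Ψ = −ħ² d²Ψ/dx²; ⟨p²⟩ = −ħ² ∫ Ψ*·Ψ'' dx / ∫|Ψ|² dx.
Expand each integrand as polynomial × e^(−2γx²) and use ∫x^(2j)·e^(−2γx²) dx = (2j−1)!!/(4γ)^j · √(π/(2γ)), odd powers → 0; here √(π/(2γ)) = 1.8704. Differentiate with the product rule, d/dx e^(−γx²) = −2γx·e^(−γx²).
State is unnormalized: ∫|Ψ|² dx = 1.0414, and ∫Ψ*·(−ħ² Ψ'') dx = 1.4028, so ⟨p²⟩ = 1.4028 / 1.0414.
⟨p²⟩ = 1.3470.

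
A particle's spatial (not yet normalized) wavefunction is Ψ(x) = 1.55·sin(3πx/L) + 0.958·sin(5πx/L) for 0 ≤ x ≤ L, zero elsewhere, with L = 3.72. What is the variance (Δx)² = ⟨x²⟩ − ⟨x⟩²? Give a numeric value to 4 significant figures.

Compute ⟨x⟩ and ⟨x²⟩ separately, then (Δx)² = ⟨x²⟩ − ⟨x⟩².
On 0 ≤ x ≤ L (j ≠ l): ∫sin²(jπx/L) dx = L/2, ∫sin(jπx/L)·sin(lπx/L) dx = 0; diagonal moments ∫x·sin²(jπx/L) dx = L²/4, ∫x²·sin²(jπx/L) dx = L³·(1/6 − 1/(4j²π²)); cross terms ∫x·sin(jπx/L)·sin(lπx/L) dx = 0 for j + l even and −4jlL²/(π²(j² − l²)²) for j + l odd, ∫x²·sin(jπx/L)·sin(lπx/L) dx = (−1)^(j+l)·4jlL³/(π²(j² − l²)²); higher powers the same way via product-to-sum and parts.
Normalization: ∫|Ψ|² dx = 6.1757.
⟨x⟩ = 1.8600 and ⟨x²⟩ = 5.1366.
(Δx)² = 5.1366 − (1.8600)² = 1.6770.

1.677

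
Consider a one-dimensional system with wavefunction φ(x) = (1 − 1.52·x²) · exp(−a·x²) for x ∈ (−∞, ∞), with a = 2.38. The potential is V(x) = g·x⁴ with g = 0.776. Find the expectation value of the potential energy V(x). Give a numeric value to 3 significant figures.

⟨V⟩ = ∫ V(x)·|φ|² dx / ∫|φ|² dx.
Expand each integrand as polynomial × e^(−2ax²) and use ∫x^(2j)·e^(−2ax²) dx = (2j−1)!!/(4a)^j · √(π/(2a)), odd powers → 0; here √(π/(2a)) = 0.81240.
State is unnormalized: ∫|φ|² dx = 0.61511, and ∫φ*·V(x)·φ dx = 0.0061686, so ⟨V⟩ = 0.0061686 / 0.61511.
⟨V⟩ = 0.010028.

0.0100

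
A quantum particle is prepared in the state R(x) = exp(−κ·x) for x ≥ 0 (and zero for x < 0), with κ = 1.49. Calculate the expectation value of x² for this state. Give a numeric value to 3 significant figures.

0.225

⟨x²⟩ = ∫ x²·|R|² dx / ∫|R|² dx (integrals over the domain).
Every integrand reduces to terms xʲ·e^(−2κx) on [0, ∞); use ∫₀^∞ xʲ·e^(−2κx) dx = j!/(2κ)^(j+1).
State is unnormalized: ∫|R|² dx = 0.33557, and ∫R*·x²·R dx = 0.075576, so ⟨x²⟩ = 0.075576 / 0.33557.
⟨x²⟩ = 0.22522.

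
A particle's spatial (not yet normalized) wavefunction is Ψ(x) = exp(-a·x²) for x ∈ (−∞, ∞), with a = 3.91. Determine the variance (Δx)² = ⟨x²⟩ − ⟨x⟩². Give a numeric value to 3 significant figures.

0.0639

Compute ⟨x⟩ and ⟨x²⟩ separately, then (Δx)² = ⟨x²⟩ − ⟨x⟩².
Gaussian moments: ∫x^(2j)·e^(−2ax²) dx = (2j−1)!!/(4a)^j · √(π/(2a)), odd powers integrate to 0; here √(π/(2a)) = 0.63383.
Normalization: ∫|Ψ|² dx = 0.63383.
⟨x⟩ = 0.0000 and ⟨x²⟩ = 0.063939.
(Δx)² = 0.063939 − (0.0000)² = 0.063939.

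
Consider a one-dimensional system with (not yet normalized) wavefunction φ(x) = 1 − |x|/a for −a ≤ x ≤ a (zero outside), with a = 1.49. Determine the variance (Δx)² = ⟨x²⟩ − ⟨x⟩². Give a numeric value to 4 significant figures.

0.2220

Compute ⟨x⟩ and ⟨x²⟩ separately, then (Δx)² = ⟨x²⟩ − ⟨x⟩².
φ is even, so ∫ over [−a, a] = 2∫₀ᵃ with φ = 1 − x/a there: ∫₀ᵃ (1 − x/a)² dx = a/3, ∫₀ᵃ x²(1 − x/a)² dx = a³/30, ∫₀ᵃ x⁴(1 − x/a)² dx = a⁵/105.
Normalization: ∫|φ|² dx = 0.99333.
⟨x⟩ = 0.0000 and ⟨x²⟩ = 0.22201.
(Δx)² = 0.22201 − (0.0000)² = 0.22201.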